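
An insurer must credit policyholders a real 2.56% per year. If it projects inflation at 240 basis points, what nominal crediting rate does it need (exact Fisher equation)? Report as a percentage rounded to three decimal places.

(1 + i) = (1 + r)(1 + π) = 1.02560 × 1.02400 = 1.0502144
i = 1.0502144 − 1, so the required nominal rate is 5.021%.

5.021%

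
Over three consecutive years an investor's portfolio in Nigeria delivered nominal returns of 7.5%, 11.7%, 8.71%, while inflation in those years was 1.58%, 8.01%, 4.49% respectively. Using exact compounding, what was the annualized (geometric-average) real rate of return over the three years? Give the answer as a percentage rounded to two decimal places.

4.42%

Compound the nominal returns: 1.0750 × 1.1170 × 1.0871 = 1.30536250.
Compound inflation: 1.0158 × 1.0801 × 1.0449 = 1.14642831.
Deflate: 1.30536250 / 1.14642831 = 1.13863421.
Annualized real rate = 1.13863421^(1/3) − 1 = 4.4227% → 4.42%.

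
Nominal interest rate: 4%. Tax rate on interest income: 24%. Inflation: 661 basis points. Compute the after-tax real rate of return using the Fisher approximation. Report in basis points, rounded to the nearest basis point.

-357 basis points

After-tax nominal return = 4% × (1 − 0.24) = 3.0400%.
r ≈ 3.0400% − 6.61% → -357 basis points.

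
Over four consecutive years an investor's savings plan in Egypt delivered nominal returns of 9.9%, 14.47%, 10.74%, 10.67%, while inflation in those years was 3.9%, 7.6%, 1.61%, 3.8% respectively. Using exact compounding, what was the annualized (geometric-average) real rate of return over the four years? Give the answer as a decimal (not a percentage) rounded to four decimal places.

0.0693

Nominal growth factor = 1.0990 × 1.1447 × 1.1074 × 1.1067 = 1.54178496
Price-level growth factor = 1.0390 × 1.0760 × 1.0161 × 1.0380 = 1.17912982
Real growth factor = 1.54178496 / 1.17912982 = 1.30756167
Annualized real rate = 1.30756167^(1/4) − 1 = 6.9339% → 0.0693.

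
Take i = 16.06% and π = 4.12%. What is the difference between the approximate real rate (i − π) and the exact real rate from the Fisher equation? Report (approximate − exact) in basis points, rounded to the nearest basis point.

47 basis points

Approximate: r ≈ 16.060% − 4.120% = 11.9400%
Exact: (1 + 0.1606)/(1 + 0.0412) − 1 = 11.4675%
Error = 11.9400% − 11.4675% = 0.4725% → 47 basis points.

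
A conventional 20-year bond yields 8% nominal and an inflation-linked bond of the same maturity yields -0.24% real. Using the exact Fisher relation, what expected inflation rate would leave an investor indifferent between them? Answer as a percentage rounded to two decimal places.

(1 + π) = (1 + i)/(1 + r) = 1.08000 / 0.99760 = 1.082598
Break-even inflation = 1.082598 − 1 → 8.26%.

8.26%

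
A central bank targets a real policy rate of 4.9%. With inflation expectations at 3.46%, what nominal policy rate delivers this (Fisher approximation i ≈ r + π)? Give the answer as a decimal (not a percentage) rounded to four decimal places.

i ≈ r + π = 4.9% + 3.46% = 0.0836.

0.0836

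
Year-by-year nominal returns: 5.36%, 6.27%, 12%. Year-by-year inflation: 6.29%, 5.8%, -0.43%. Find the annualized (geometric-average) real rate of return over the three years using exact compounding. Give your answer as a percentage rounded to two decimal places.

3.85%

Nominal growth factor = 1.0536 × 1.0627 × 1.1200 = 1.25402001
Price-level growth factor = 1.0629 × 1.0580 × 0.9957 = 1.11971264
Real growth factor = 1.25402001 / 1.11971264 = 1.11994806
Annualized real rate = 1.11994806^(1/3) − 1 = 3.8483% → 3.85%.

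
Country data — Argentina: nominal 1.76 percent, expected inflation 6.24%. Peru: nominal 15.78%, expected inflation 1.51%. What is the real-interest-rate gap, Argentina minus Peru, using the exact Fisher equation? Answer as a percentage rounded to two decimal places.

Argentina: (1 + 0.0176)/(1 + 0.0624) − 1 = -4.2169%
Peru: (1 + 0.1578)/(1 + 0.0151) − 1 = 14.0577%
Differential = -4.2169% − 14.0577% = -18.2746% → -18.27%.

-18.27%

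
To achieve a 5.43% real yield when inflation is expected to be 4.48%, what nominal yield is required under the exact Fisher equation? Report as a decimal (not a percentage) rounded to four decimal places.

0.1015

(1 + i) = (1 + r)(1 + π) = 1.05430 × 1.04480 = 1.10153264
i = 1.10153264 − 1, so the required nominal rate is 0.1015.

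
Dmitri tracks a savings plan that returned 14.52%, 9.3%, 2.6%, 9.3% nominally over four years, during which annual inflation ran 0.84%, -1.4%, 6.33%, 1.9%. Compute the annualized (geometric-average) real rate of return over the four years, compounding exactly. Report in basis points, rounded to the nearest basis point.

684 basis points

Compound the nominal returns: 1.1452 × 1.0930 × 1.0260 × 1.0930 = 1.40368295.
Compound inflation: 1.0084 × 0.9860 × 1.0633 × 1.0190 = 1.07730766.
Deflate: 1.40368295 / 1.07730766 = 1.30295457.
Annualized real rate = 1.30295457^(1/4) − 1 = 6.8396% → 684 basis points.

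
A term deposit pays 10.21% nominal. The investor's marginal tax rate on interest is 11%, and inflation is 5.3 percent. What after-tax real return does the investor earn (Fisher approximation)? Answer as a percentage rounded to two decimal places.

After-tax nominal return = 10.21% × (1 − 0.11) = 9.0869%.
r ≈ 9.0869% − 5.3% → 3.79%.

3.79%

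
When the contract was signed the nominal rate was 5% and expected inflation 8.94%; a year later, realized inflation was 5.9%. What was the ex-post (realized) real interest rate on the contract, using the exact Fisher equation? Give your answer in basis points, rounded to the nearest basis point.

-85 basis points

Ex-post: (1 + 0.0500)/(1 + 0.0590) − 1 = -0.8499%
So the realized real rate is -85 basis points.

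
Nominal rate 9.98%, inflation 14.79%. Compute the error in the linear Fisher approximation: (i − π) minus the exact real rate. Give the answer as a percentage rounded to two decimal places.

-0.62%

Approximate: r ≈ 9.980% − 14.790% = -4.8100%
Exact: (1 + 0.0998)/(1 + 0.1479) − 1 = -4.1903%
Error = -4.8100% − (-4.1903%) = -0.6197% → -0.62%.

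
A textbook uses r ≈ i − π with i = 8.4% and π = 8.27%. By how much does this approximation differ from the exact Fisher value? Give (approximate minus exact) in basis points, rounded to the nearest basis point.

Approximate: r ≈ 8.400% − 8.270% = 0.1300%
Exact: (1 + 0.0840)/(1 + 0.0827) − 1 = 0.1201%
Error = 0.1300% − 0.1201% = 0.0099% → 1 basis points.

1 basis points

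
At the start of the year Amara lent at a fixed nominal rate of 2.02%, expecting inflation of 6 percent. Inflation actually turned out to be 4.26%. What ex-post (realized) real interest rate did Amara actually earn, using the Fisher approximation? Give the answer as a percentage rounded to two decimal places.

Ex-post: 2.02% − 4.26% = -2.240%
So the realized real rate is -2.24%.

-2.24%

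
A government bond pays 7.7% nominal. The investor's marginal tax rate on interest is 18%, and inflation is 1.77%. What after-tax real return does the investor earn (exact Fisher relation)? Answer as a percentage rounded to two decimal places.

4.46%

After-tax nominal return = 7.7% × (1 − 0.18) = 6.3140%.
1 + r = 1.06314 / 1.01770 = 1.0446497
After-tax real rate = 1.0446497 − 1 → 4.46%.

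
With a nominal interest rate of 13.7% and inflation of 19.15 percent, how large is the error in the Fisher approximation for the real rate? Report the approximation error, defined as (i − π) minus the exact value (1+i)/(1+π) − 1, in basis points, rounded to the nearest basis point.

Approximate: r ≈ 13.700% − 19.150% = -5.4500%
Exact: (1 + 0.1370)/(1 + 0.1915) − 1 = -4.5741%
Error = -5.4500% − (-4.5741%) = -0.8759% → -88 basis points.

-88 basis points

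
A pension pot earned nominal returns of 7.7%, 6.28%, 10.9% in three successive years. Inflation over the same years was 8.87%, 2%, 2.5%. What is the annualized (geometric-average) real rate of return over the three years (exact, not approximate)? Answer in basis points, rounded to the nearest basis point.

370 basis points

Nominal growth factor = 1.0770 × 1.0628 × 1.1090 = 1.26940088
Price-level growth factor = 1.0887 × 1.0200 × 1.0250 = 1.13823585
Real growth factor = 1.26940088 / 1.13823585 = 1.11523537
Annualized real rate = 1.11523537^(1/3) − 1 = 3.7024% → 370 basis points.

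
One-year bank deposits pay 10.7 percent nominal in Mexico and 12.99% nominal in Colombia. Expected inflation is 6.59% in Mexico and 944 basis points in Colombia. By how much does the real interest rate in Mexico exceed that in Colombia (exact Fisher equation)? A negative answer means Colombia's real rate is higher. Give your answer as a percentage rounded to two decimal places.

Mexico: (1 + 0.1070)/(1 + 0.0659) − 1 = 3.8559%
Colombia: (1 + 0.1299)/(1 + 0.0944) − 1 = 3.2438%
Differential = 3.8559% − 3.2438% = 0.6121% → 0.61%.

0.61%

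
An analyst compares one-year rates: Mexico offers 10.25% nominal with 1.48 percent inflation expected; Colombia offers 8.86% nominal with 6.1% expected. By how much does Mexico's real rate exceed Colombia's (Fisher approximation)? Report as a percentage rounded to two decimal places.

Mexico: 10.25% − 1.48% = 8.770%
Colombia: 8.86% − 6.1% = 2.760%
Differential = 6.010% → 6.01%.

6.01%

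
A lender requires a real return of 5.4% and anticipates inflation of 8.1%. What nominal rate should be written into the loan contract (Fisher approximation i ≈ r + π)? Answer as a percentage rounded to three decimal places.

i ≈ r + π = 5.4% + 8.1% = 13.500%.

13.500%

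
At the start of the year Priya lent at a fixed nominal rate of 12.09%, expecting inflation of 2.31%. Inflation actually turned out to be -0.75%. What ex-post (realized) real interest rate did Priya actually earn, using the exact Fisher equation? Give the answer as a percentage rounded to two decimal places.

12.94%

Ex-post: (1 + 0.1209)/(1 − 0.0075) − 1 = 12.9370%
So the realized real rate is 12.94%.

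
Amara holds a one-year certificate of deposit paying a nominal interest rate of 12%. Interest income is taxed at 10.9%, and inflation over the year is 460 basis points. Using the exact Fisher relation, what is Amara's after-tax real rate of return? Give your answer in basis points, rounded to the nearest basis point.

After-tax nominal return = 12% × (1 − 0.109) = 10.6920%.
1 + r = 1.10692 / 1.04600 = 1.058241
After-tax real rate = 1.058241 − 1 → 582 basis points.

582 basis points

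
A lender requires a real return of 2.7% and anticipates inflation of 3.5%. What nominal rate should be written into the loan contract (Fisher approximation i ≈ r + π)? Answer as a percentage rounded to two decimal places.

i ≈ r + π = 2.7% + 3.5% = 6.20%.

6.20%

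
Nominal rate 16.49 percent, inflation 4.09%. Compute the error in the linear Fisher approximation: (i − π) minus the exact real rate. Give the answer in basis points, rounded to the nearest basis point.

49 basis points

Approximate: r ≈ 16.490% − 4.090% = 12.4000%
Exact: (1 + 0.1649)/(1 + 0.0409) − 1 = 11.9128%
Error = 12.4000% − 11.9128% = 0.4872% → 49 basis points.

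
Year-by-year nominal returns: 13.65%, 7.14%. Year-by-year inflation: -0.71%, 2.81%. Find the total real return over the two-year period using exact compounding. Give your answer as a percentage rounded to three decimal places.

19.283%

Compound the nominal returns: 1.1365 × 1.0714 = 1.2176461.
Compound inflation: 0.9929 × 1.0281 = 1.0208005.
Deflate: 1.2176461 / 1.0208005 = 1.1928346.
Total real return = 1.1928346 − 1 → 19.283%.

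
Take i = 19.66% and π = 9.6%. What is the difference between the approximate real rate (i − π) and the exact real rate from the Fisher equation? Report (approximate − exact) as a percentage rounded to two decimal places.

Approximate: r ≈ 19.660% − 9.600% = 10.0600%
Exact: (1 + 0.1966)/(1 + 0.0960) − 1 = 9.1788%
Error = 10.0600% − 9.1788% = 0.8812% → 0.88%.

0.88%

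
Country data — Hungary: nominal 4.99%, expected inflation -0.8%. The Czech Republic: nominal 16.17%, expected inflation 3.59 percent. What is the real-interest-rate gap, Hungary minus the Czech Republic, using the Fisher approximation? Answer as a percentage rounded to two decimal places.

-6.79%

Hungary: 4.99% − (-0.8%) = 5.790%
The Czech Republic: 16.17% − 3.59% = 12.580%
Differential = -6.790% → -6.79%.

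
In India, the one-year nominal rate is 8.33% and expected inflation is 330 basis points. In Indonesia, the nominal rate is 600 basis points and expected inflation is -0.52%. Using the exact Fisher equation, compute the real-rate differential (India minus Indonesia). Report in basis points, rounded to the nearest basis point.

-168 basis points

India: (1 + 0.0833)/(1 + 0.0330) − 1 = 4.8693%
Indonesia: (1 + 0.0600)/(1 − 0.0052) − 1 = 6.5541%
Differential = 4.8693% − 6.5541% = -1.6848% → -168 basis points.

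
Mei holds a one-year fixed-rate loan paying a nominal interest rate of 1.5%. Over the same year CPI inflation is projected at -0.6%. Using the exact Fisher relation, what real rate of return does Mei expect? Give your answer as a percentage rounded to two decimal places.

2.11%

By the Fisher relation, 1 + r = (1 + i)/(1 + π).
1 + r = 1.01500 / 0.99400 = 1.021127
r = 1.021127 − 1 = 2.1127%, i.e. 2.11%.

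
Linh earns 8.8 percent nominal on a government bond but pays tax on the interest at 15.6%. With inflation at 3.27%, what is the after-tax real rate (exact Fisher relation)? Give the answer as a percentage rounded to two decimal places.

4.03%

After-tax nominal return = 8.8% × (1 − 0.156) = 7.4272%.
1 + r = 1.074272 / 1.03270 = 1.040256
After-tax real rate = 1.040256 − 1 → 4.03%.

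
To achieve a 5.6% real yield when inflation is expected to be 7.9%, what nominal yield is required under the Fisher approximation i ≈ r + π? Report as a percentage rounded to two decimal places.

i ≈ r + π = 5.6% + 7.9% = 13.50%.

13.50%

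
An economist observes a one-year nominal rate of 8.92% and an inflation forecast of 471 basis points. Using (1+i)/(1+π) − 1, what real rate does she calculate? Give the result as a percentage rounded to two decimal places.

4.02%

By the Fisher relation, 1 + r = (1 + i)/(1 + π).
1 + r = 1.08920 / 1.04710 = 1.040206
r = 1.040206 − 1 = 4.0206%, i.e. 4.02%.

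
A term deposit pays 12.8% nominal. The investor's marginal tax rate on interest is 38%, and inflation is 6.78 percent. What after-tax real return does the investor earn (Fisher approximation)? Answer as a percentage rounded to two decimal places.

1.16%

After-tax nominal return = 12.8% × (1 − 0.38) = 7.9360%.
r ≈ 7.9360% − 6.78% → 1.16%.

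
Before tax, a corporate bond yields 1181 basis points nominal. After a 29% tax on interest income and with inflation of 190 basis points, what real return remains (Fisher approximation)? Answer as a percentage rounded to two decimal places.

6.49%

After-tax nominal return = 11.81% × (1 − 0.29) = 8.3851%.
r ≈ 8.3851% − 1.9% → 6.49%.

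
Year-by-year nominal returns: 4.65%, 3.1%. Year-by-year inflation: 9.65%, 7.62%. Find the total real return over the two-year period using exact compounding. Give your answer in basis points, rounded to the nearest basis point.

-857 basis points

Compound the nominal returns: 1.0465 × 1.0310 = 1.078942.
Compound inflation: 1.0965 × 1.0762 = 1.180053.
Deflate: 1.078942 / 1.180053 = 0.914316.
Total real return = 0.914316 − 1 → -857 basis points.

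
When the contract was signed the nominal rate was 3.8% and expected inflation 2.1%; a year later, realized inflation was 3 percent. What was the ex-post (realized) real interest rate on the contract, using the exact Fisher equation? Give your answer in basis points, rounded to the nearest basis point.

78 basis points

Ex-post: (1 + 0.0380)/(1 + 0.0300) − 1 = 0.7767%
So the realized real rate is 78 basis points.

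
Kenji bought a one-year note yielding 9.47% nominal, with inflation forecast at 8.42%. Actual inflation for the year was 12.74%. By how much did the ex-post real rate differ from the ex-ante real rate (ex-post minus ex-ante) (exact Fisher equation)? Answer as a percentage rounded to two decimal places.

Ex-ante: (1 + 0.0947)/(1 + 0.0842) − 1 = 0.9685%
Ex-post: (1 + 0.0947)/(1 + 0.1274) − 1 = -2.9005%
Difference (ex-post − ex-ante) = -3.8689% → -3.87%.

-3.87%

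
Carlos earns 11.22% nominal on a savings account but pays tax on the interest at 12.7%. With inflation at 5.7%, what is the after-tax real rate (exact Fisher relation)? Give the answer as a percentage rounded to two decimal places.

3.87%

After-tax nominal return = 11.22% × (1 − 0.127) = 9.79506%.
1 + r = 1.0979506 / 1.05700 = 1.038742
After-tax real rate = 1.038742 − 1 → 3.87%.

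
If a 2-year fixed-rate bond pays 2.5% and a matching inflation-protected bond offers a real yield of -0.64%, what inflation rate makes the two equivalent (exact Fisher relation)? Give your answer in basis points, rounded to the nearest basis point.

316 basis points

(1 + π) = (1 + i)/(1 + r) = 1.02500 / 0.99360 = 1.031602
Break-even inflation = 1.031602 − 1 → 316 basis points.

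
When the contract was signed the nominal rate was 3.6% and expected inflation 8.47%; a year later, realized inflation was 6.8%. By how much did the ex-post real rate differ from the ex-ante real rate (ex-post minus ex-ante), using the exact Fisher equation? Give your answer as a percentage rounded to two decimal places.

Ex-ante: (1 + 0.0360)/(1 + 0.0847) − 1 = -4.4897%
Ex-post: (1 + 0.0360)/(1 + 0.0680) − 1 = -2.9963%
Difference (ex-post − ex-ante) = 1.4935% → 1.49%.

1.49%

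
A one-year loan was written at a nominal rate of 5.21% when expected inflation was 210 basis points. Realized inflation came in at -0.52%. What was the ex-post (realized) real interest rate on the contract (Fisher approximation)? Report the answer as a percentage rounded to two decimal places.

5.73%

Ex-post: 5.21% − (-0.52%) = 5.730%
So the realized real rate is 5.73%.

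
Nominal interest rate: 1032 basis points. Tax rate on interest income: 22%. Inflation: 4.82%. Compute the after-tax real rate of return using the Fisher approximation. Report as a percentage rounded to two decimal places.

3.23%

After-tax nominal return = 10.32% × (1 − 0.22) = 8.0496%.
r ≈ 8.0496% − 4.82% → 3.23%.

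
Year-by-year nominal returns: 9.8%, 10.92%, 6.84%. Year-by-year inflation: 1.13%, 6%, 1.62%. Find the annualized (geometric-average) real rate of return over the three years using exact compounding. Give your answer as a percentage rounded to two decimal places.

Nominal growth factor = 1.0980 × 1.1092 × 1.0684 = 1.30120607
Price-level growth factor = 1.0113 × 1.0600 × 1.0162 = 1.08934404
Real growth factor = 1.30120607 / 1.08934404 = 1.19448587
Annualized real rate = 1.19448587^(1/3) − 1 = 6.1028% → 6.10%.

6.10%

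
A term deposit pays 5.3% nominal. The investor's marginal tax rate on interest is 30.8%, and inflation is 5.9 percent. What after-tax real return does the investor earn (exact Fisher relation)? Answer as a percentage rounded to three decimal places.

-2.108%

After-tax nominal return = 5.3% × (1 − 0.308) = 3.6676%.
1 + r = 1.036676 / 1.05900 = 0.978920
After-tax real rate = 0.978920 − 1 → -2.108%.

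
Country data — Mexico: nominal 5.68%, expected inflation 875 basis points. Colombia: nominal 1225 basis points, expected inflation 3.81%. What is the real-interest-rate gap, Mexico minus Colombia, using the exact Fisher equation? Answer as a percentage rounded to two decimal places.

Mexico: (1 + 0.0568)/(1 + 0.0875) − 1 = -2.8230%
Colombia: (1 + 0.1225)/(1 + 0.0381) − 1 = 8.1302%
Differential = -2.8230% − 8.1302% = -10.9532% → -10.95%.

-10.95%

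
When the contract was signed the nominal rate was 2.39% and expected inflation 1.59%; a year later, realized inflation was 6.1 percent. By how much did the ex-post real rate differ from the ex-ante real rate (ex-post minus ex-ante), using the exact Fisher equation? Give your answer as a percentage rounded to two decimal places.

-4.28%

Ex-ante: (1 + 0.0239)/(1 + 0.0159) − 1 = 0.7875%
Ex-post: (1 + 0.0239)/(1 + 0.0610) − 1 = -3.4967%
Difference (ex-post − ex-ante) = -4.2842% → -4.28%.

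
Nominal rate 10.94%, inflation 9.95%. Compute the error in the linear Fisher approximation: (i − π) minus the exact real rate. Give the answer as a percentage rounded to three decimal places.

0.090%

Approximate: r ≈ 10.940% − 9.950% = 0.9900%
Exact: (1 + 0.1094)/(1 + 0.0995) − 1 = 0.9004%
Error = 0.9900% − 0.9004% = 0.0896% → 0.090%.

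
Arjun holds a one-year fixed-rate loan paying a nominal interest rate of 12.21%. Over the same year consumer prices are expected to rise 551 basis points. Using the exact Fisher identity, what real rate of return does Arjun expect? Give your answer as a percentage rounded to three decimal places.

By the Fisher identity, 1 + r = (1 + i)/(1 + π).
1 + r = 1.12210 / 1.05510 = 1.063501
r = 1.063501 − 1 = 6.3501%, i.e. 6.350%.

6.350%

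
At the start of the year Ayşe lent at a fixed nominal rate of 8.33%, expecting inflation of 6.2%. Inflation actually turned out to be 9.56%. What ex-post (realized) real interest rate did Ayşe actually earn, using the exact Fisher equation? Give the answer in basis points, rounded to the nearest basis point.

-112 basis points

Ex-post: (1 + 0.0833)/(1 + 0.0956) − 1 = -1.1227%
So the realized real rate is -112 basis points.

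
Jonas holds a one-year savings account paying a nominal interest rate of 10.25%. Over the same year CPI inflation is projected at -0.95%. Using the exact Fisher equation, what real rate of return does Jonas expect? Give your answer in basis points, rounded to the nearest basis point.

1131 basis points

By the Fisher equation, 1 + r = (1 + i)/(1 + π).
1 + r = 1.10250 / 0.99050 = 1.113074
r = 1.113074 − 1 = 11.3074%, i.e. 1131 basis points.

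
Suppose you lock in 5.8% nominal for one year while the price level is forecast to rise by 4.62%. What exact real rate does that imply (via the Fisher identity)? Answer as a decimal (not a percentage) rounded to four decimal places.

1 + r = 1.05800 / 1.04620 = 1.011279
r = 1.011279 − 1 = 1.1279%, i.e. 0.0113.

0.0113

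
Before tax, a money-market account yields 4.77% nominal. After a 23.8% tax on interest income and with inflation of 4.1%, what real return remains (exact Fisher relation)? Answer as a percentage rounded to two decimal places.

-0.45%

After-tax nominal return = 4.77% × (1 − 0.238) = 3.63474%.
1 + r = 1.0363474 / 1.04100 = 0.995531
After-tax real rate = 0.995531 − 1 → -0.45%.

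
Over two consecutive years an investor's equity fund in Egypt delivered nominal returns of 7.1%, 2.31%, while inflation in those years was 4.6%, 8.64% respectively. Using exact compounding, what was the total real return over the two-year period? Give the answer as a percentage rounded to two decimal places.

-3.58%

Compound the nominal returns: 1.0710 × 1.0231 = 1.095740.
Compound inflation: 1.0460 × 1.0864 = 1.136374.
Deflate: 1.095740 / 1.136374 = 0.964242.
Total real return = 0.964242 − 1 → -3.58%.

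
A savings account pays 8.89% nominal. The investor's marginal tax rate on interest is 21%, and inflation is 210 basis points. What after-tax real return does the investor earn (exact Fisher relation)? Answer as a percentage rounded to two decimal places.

After-tax nominal return = 8.89% × (1 − 0.21) = 7.0231%.
1 + r = 1.070231 / 1.02100 = 1.048218
After-tax real rate = 1.048218 − 1 → 4.82%.

4.82%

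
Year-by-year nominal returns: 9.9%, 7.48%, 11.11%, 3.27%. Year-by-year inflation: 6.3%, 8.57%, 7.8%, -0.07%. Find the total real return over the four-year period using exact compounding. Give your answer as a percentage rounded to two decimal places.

9.02%

Nominal growth factor = 1.0990 × 1.0748 × 1.1111 × 1.0327 = 1.355354
Price-level growth factor = 1.0630 × 1.0857 × 1.0780 × 0.9993 = 1.243248
Real growth factor = 1.355354 / 1.243248 = 1.090172
Total real return = 1.090172 − 1 → 9.02%.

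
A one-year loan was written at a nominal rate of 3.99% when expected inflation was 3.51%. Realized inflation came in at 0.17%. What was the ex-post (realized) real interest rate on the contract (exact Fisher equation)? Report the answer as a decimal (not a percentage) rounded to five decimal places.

Ex-post: (1 + 0.0399)/(1 + 0.0017) − 1 = 3.81352%
So the realized real rate is 0.03814.

0.03814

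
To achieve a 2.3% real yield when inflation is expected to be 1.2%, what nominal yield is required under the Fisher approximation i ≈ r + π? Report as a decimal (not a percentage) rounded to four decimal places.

0.0350

i ≈ r + π = 2.3% + 1.2% = 0.0350.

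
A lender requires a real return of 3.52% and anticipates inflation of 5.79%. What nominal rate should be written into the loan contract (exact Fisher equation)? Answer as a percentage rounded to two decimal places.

9.51%

(1 + i) = (1 + r)(1 + π) = 1.03520 × 1.05790 = 1.09513808
i = 1.09513808 − 1, so the required nominal rate is 9.51%.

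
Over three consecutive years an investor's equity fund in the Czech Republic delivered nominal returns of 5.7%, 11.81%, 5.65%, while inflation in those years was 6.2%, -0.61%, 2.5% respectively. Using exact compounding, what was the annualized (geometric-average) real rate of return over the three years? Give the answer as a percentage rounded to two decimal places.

4.89%

Compound the nominal returns: 1.0570 × 1.1181 × 1.0565 = 1.24860519.
Compound inflation: 1.0620 × 0.9939 × 1.0250 = 1.08190985.
Deflate: 1.24860519 / 1.08190985 = 1.15407508.
Annualized real rate = 1.15407508^(1/3) − 1 = 4.8926% → 4.89%.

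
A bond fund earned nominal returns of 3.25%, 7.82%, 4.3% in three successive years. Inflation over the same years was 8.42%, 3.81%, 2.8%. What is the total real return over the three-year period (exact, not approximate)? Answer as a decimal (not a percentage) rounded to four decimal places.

Nominal growth factor = 1.0325 × 1.0782 × 1.0430 = 1.161111
Price-level growth factor = 1.0842 × 1.0381 × 1.0280 = 1.157022
Real growth factor = 1.161111 / 1.157022 = 1.003534
Total real return = 1.003534 − 1 → 0.0035.

0.0035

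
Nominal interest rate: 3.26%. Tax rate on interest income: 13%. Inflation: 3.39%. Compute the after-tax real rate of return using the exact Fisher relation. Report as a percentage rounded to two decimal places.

After-tax nominal return = 3.26% × (1 − 0.13) = 2.8362%.
1 + r = 1.028362 / 1.03390 = 0.994644
After-tax real rate = 0.994644 − 1 → -0.54%.

-0.54%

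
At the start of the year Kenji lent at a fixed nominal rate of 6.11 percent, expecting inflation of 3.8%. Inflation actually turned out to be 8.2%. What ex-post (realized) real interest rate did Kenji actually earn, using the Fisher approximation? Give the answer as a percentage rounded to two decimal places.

Ex-post: 6.11% − 8.2% = -2.090%
So the realized real rate is -2.09%.

-2.09%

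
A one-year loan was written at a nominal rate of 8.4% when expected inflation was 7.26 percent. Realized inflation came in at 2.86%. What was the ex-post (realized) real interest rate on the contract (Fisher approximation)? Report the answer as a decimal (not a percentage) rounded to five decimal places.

0.05540

Ex-post: 8.4% − 2.86% = 5.540%
So the realized real rate is 0.05540.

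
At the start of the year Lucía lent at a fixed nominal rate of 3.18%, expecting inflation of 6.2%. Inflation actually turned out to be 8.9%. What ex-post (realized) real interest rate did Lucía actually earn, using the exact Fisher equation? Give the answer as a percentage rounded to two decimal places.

Ex-post: (1 + 0.0318)/(1 + 0.0890) − 1 = -5.2525%
So the realized real rate is -5.25%.

-5.25%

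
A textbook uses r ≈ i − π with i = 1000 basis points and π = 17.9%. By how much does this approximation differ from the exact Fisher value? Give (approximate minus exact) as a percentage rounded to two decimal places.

Approximate: r ≈ 10.000% − 17.900% = -7.9000%
Exact: (1 + 0.1000)/(1 + 0.1790) − 1 = -6.7006%
Error = -7.9000% − (-6.7006%) = -1.1994% → -1.20%.

-1.20%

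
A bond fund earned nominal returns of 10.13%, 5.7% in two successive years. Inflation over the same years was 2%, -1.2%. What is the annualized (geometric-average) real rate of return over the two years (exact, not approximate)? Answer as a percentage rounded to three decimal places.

Compound the nominal returns: 1.1013 × 1.0570 = 1.16407410.
Compound inflation: 1.0200 × 0.9880 = 1.00776000.
Deflate: 1.16407410 / 1.00776000 = 1.15511044.
Annualized real rate = 1.15511044^(1/2) − 1 = 7.4761% → 7.476%.

7.476%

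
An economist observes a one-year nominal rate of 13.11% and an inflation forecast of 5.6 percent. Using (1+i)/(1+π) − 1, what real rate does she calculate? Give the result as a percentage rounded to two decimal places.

1 + r = 1.13110 / 1.05600 = 1.071117
r = 1.071117 − 1 = 7.1117%, i.e. 7.11%.

7.11%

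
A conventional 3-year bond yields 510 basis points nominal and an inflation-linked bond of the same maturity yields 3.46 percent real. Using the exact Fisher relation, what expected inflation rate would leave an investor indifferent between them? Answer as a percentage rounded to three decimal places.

(1 + π) = (1 + i)/(1 + r) = 1.05100 / 1.03460 = 1.015852
Break-even inflation = 1.015852 − 1 → 1.585%.

1.585%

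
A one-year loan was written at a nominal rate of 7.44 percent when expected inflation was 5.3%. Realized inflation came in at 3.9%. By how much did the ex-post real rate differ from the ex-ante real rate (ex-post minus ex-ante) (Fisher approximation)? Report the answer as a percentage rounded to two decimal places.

1.40%

Ex-ante: 7.44% − 5.3% = 2.140%
Ex-post: 7.44% − 3.9% = 3.540%
Difference (ex-post − ex-ante) = 1.4000% → 1.40%.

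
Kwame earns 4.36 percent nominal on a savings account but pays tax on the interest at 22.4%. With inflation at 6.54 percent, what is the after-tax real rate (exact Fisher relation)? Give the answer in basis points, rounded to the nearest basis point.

After-tax nominal return = 4.36% × (1 − 0.224) = 3.38336%.
1 + r = 1.0338336 / 1.06540 = 0.970371
After-tax real rate = 0.970371 − 1 → -296 basis points.

-296 basis points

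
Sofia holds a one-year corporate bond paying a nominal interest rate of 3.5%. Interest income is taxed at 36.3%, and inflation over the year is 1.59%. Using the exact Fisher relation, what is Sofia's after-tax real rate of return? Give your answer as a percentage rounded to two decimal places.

After-tax nominal return = 3.5% × (1 − 0.363) = 2.2295%.
1 + r = 1.022295 / 1.01590 = 1.006295
After-tax real rate = 1.006295 − 1 → 0.63%.

0.63%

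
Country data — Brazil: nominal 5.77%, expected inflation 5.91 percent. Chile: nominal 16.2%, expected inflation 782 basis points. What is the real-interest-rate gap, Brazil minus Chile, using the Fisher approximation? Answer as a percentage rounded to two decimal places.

Brazil: 5.77% − 5.91% = -0.140%
Chile: 16.2% − 7.82% = 8.380%
Differential = -8.520% → -8.52%.

-8.52%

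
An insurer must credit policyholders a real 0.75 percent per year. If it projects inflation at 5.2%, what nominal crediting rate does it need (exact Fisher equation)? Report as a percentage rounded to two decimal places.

(1 + i) = (1 + r)(1 + π) = 1.00750 × 1.05200 = 1.05989
i = 1.05989 − 1, so the required nominal rate is 5.99%.

5.99%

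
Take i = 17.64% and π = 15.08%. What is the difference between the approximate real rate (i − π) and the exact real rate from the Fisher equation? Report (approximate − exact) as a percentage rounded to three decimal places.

Approximate: r ≈ 17.640% − 15.080% = 2.5600%
Exact: (1 + 0.1764)/(1 + 0.1508) − 1 = 2.22454%
Error = 2.5600% − 2.22454% = 0.33546% → 0.335%.

0.335%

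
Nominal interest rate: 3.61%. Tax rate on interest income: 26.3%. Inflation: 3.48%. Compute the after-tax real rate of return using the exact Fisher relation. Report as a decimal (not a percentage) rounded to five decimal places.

After-tax nominal return = 3.61% × (1 − 0.263) = 2.66057%.
1 + r = 1.0266057 / 1.03480 = 0.992081
After-tax real rate = 0.992081 − 1 → -0.00792.

-0.00792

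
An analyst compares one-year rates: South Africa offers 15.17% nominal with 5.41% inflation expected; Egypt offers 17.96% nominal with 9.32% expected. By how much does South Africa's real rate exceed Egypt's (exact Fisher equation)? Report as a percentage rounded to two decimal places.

South Africa: (1 + 0.1517)/(1 + 0.0541) − 1 = 9.2591%
Egypt: (1 + 0.1796)/(1 + 0.0932) − 1 = 7.9034%
Differential = 9.2591% − 7.9034% = 1.3557% → 1.36%.

1.36%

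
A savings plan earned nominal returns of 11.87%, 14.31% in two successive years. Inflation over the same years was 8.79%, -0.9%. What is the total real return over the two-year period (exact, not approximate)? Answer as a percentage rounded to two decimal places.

Compound the nominal returns: 1.1187 × 1.1431 = 1.278786.
Compound inflation: 1.0879 × 0.9910 = 1.078109.
Deflate: 1.278786 / 1.078109 = 1.186138.
Total real return = 1.186138 − 1 → 18.61%.

18.61%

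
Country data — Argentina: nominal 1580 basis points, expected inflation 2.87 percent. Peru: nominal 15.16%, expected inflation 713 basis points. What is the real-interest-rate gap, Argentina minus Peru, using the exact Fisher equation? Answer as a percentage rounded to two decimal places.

5.07%

Argentina: (1 + 0.1580)/(1 + 0.0287) − 1 = 12.5693%
Peru: (1 + 0.1516)/(1 + 0.0713) − 1 = 7.4956%
Differential = 12.5693% − 7.4956% = 5.0737% → 5.07%.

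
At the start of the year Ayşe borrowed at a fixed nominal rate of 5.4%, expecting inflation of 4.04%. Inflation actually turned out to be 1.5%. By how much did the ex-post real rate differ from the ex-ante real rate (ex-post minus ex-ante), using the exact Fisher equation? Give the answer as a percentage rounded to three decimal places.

Ex-ante: (1 + 0.0540)/(1 + 0.0404) − 1 = 1.3072%
Ex-post: (1 + 0.0540)/(1 + 0.0150) − 1 = 3.8424%
Difference (ex-post − ex-ante) = 2.5352% → 2.535%.

2.535%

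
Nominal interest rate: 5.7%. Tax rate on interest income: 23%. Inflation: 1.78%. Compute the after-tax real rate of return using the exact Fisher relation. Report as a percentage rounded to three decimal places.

After-tax nominal return = 5.7% × (1 − 0.23) = 4.3890%.
1 + r = 1.04389 / 1.01780 = 1.025634
After-tax real rate = 1.025634 − 1 → 2.563%.

2.563%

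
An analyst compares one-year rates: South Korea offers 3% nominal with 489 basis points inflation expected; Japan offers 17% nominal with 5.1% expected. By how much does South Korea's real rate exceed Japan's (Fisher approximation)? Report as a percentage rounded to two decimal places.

South Korea: 3% − 4.89% = -1.890%
Japan: 17% − 5.1% = 11.900%
Differential = -13.790% → -13.79%.

-13.79%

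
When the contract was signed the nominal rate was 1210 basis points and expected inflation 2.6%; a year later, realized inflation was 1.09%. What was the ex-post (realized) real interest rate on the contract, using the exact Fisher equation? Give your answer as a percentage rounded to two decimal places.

Ex-post: (1 + 0.1210)/(1 + 0.0109) − 1 = 10.8913%
So the realized real rate is 10.89%.

10.89%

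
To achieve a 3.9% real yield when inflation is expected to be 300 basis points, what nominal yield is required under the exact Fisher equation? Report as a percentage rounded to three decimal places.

(1 + i) = (1 + r)(1 + π) = 1.03900 × 1.03000 = 1.07017
i = 1.07017 − 1, so the required nominal rate is 7.017%.

7.017%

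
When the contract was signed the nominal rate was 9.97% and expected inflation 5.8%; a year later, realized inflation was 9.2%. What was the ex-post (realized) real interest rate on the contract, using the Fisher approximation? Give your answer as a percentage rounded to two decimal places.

Ex-post: 9.97% − 9.2% = 0.770%
So the realized real rate is 0.77%.

0.77%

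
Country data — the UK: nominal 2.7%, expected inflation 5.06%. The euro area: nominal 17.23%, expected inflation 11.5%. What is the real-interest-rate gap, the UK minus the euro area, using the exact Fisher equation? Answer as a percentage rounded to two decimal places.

-7.39%

The UK: (1 + 0.0270)/(1 + 0.0506) − 1 = -2.2463%
The euro area: (1 + 0.1723)/(1 + 0.1150) − 1 = 5.1390%
Differential = -2.2463% − 5.1390% = -7.3853% → -7.39%.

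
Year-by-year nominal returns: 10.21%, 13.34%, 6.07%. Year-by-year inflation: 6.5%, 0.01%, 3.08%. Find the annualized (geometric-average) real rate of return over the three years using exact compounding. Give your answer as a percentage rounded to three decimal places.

6.466%

Compound the nominal returns: 1.1021 × 1.1334 × 1.0607 = 1.32494173.
Compound inflation: 1.0650 × 1.0001 × 1.0308 = 1.09791178.
Deflate: 1.32494173 / 1.09791178 = 1.20678342.
Annualized real rate = 1.20678342^(1/3) − 1 = 6.4657% → 6.466%.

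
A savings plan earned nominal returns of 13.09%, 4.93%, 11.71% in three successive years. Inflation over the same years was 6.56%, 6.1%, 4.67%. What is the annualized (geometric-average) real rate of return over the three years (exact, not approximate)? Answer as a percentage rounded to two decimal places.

3.86%

Compound the nominal returns: 1.1309 × 1.0493 × 1.1171 = 1.32561048.
Compound inflation: 1.0656 × 1.0610 × 1.0467 = 1.18340069.
Deflate: 1.32561048 / 1.18340069 = 1.12017044.
Annualized real rate = 1.12017044^(1/3) − 1 = 3.8551% → 3.86%.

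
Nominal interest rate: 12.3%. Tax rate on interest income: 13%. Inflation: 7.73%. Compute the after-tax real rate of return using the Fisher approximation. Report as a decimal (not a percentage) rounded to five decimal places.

After-tax nominal return = 12.3% × (1 − 0.13) = 10.7010%.
r ≈ 10.7010% − 7.73% → 0.02971.

0.02971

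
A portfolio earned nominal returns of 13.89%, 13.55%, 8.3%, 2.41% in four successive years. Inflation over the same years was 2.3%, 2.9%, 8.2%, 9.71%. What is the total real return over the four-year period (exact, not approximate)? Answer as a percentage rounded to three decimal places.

14.783%

Compound the nominal returns: 1.1389 × 1.1355 × 1.0830 × 1.0241 = 1.434312.
Compound inflation: 1.0230 × 1.0290 × 1.0820 × 1.0971 = 1.249581.
Deflate: 1.434312 / 1.249581 = 1.147834.
Total real return = 1.147834 − 1 → 14.783%.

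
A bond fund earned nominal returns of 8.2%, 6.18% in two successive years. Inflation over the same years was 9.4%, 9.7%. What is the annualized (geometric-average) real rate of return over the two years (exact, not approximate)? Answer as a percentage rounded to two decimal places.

Nominal growth factor = 1.0820 × 1.0618 = 1.14886760
Price-level growth factor = 1.0940 × 1.0970 = 1.20011800
Real growth factor = 1.14886760 / 1.20011800 = 0.95729553
Annualized real rate = 0.95729553^(1/2) − 1 = -2.1585% → -2.16%.

-2.16%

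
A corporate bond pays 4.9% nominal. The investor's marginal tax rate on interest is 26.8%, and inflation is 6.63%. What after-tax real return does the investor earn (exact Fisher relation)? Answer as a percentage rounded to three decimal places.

-2.854%

After-tax nominal return = 4.9% × (1 − 0.268) = 3.5868%.
1 + r = 1.035868 / 1.06630 = 0.971460
After-tax real rate = 0.971460 − 1 → -2.854%.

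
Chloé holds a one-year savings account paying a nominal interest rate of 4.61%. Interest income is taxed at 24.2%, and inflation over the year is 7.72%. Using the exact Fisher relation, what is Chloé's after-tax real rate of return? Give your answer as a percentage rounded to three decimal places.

-3.923%

After-tax nominal return = 4.61% × (1 − 0.242) = 3.49438%.
1 + r = 1.0349438 / 1.07720 = 0.960772
After-tax real rate = 0.960772 − 1 → -3.923%.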